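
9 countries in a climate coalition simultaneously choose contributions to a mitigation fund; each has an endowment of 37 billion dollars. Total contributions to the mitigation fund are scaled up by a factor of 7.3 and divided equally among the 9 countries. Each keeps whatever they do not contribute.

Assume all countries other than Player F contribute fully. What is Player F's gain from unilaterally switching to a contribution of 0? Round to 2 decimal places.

6.99 billion dollars

Switching from a contribution of 37 to 0 lets Player F keep an extra 37 billion dollars, but lowers the mitigation fund by 37, which costs Player F their own share of that drop: 7.3/9 × 37 = 30.01.
Net gain = 37 − 30.01 = 6.99. The private return per contributed unit (0.8111) is below 1, so free-riding is indeed the best response regardless of what the others do.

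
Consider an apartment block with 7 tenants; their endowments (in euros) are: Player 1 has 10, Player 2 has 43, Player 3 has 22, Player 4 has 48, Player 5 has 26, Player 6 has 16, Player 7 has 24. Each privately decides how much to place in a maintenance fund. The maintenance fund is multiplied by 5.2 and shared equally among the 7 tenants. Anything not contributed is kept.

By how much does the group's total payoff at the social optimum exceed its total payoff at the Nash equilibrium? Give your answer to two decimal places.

The private return per contributed unit is 5.2/7 = 0.7429 < 1 for every player regardless of endowment, so the Nash equilibrium is zero contribution and the group total is Σ E_j = 10 + 43 + 22 + 48 + 26 + 16 + 24 = 189.
Each contributed unit returns 5.200 to the group, so the social optimum is full contribution by everyone: group total = 5.200 × 189 = 982.80.
Efficiency loss = (5.200 − 1) × 189 = 793.80.

793.80 euros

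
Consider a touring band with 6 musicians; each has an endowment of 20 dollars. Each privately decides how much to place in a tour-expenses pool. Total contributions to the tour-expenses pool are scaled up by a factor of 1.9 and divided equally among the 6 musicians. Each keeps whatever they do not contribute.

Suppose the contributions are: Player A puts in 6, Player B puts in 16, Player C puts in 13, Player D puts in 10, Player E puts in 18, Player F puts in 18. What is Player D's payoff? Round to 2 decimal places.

35.65 dollars

Total contributed: 6 + 16 + 13 + 10 + 18 + 18 = 81.
Each receives 1.9 × 81 / 6 = 25.65 from the tour-expenses pool.
Player D keeps 20 − 10 = 10, so Player D's payoff is 10 + 25.65 = 35.65.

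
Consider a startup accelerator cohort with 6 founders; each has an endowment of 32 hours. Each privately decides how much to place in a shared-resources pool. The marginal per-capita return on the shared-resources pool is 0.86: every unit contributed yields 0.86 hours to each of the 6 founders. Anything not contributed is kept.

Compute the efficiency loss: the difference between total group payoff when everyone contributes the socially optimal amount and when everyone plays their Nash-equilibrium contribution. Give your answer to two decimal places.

798.72 hours

The private return per contributed unit is 0.86 < 1, so contributing 0 is dominant for every player. At the Nash equilibrium everyone keeps their 32, and the group total is 6 × 32 = 192.
Each contributed unit returns 5.160 to the group as a whole (0.86 to each of 6 players), which exceeds 1, so the social optimum is full contribution: group total = 5.160 × 192 = 990.72.
Efficiency loss = 990.72 − 192 = 798.72.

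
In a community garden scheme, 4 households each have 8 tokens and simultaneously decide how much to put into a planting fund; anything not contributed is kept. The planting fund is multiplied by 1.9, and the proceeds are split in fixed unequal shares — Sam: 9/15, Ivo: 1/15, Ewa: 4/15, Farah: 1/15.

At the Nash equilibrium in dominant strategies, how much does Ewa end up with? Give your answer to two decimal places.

Player j's private return per contributed unit is 1.9 × (j's share). Contributing is weakly dominant for j when that share is at least 1/1.9 = 0.5263, and contributing 0 is dominant otherwise.
Only Sam (9/15) clears that bar, contributing 8; the remaining 3 contribute 0. Total contributed: 8.
Ewa keeps 8 and receives 1.9 × 8 × 4/15 = 4.05 from the planting fund, for a payoff of 12.05.

12.05 tokens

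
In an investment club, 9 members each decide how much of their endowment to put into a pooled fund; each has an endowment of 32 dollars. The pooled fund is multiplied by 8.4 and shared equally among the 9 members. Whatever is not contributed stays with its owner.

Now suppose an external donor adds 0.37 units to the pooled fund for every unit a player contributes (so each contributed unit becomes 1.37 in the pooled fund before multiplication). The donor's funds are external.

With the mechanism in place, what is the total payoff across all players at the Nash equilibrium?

3314.30 dollars

The effective private return per unit is now 8.4 × 1.37 / 9 = 1.2787 > 1, so every player's dominant strategy flips to full contribution.
So the Nash equilibrium is full contribution by all 9; the group earns 8.4 × 1.37 × 288 = 3314.30.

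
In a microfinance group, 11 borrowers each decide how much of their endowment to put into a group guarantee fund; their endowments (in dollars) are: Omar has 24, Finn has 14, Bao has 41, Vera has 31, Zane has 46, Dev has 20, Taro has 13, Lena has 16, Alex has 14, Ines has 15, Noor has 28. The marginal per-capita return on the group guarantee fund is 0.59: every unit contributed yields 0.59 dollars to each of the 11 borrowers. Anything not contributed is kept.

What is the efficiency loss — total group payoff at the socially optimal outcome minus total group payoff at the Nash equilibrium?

1438.38 dollars

The private return per contributed unit is 0.59 < 1 for everyone, so the Nash equilibrium is zero contribution and the group total is Σ E_j = 24 + 14 + 41 + 31 + 46 + 20 + 13 + 16 + 14 + 15 + 28 = 262.
Each contributed unit returns 6.490 to the group, so the social optimum is full contribution by everyone: group total = 6.490 × 262 = 1700.38.
Efficiency loss = (6.490 − 1) × 262 = 1438.38.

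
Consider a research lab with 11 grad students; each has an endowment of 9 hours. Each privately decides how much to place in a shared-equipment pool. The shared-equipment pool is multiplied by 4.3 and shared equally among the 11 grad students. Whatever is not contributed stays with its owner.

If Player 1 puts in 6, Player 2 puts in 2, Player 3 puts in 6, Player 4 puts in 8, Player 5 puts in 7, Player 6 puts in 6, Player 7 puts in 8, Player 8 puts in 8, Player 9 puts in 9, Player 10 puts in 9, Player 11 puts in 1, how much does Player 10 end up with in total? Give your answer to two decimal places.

27.36 hours

Total contributed: 6 + 2 + 6 + 8 + 7 + 6 + 8 + 8 + 9 + 9 + 1 = 70.
Each receives 4.3 × 70 / 11 = 27.36 from the shared-equipment pool.
Player 10 keeps 9 − 9 = 0, so Player 10's payoff is 0 + 27.36 = 27.36.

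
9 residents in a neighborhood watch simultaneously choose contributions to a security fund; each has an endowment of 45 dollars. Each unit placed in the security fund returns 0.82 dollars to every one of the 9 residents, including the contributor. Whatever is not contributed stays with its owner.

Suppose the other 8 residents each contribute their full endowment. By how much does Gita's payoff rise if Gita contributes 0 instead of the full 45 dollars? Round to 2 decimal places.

8.10 dollars

Switching from a contribution of 45 to 0 lets Gita keep an extra 45 dollars, but lowers the security fund by 45, which costs Gita their own share of that drop: 0.82 × 45 = 36.90.
Net gain = 45 − 36.90 = 8.10. The private return per contributed unit (0.82) is below 1, so free-riding is indeed the best response regardless of what the others do.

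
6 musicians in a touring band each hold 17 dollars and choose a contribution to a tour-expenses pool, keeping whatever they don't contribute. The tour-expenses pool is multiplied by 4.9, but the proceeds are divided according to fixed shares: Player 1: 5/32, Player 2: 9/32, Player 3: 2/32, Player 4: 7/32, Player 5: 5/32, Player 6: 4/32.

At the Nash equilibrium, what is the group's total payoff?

234.60 dollars

A player with share s gets back 4.9·s per unit contributed, so full contribution is dominant for anyone with s > 1/4.9 = 0.2041 and zero contribution is dominant for anyone below.
Player 2 and Player 4 are above the threshold, contributing 17 each; the remaining 4 contribute 0. Total contributed: 34.
The tour-expenses pool pays out 4.9 × 34 = 166.60 in total (split across the unequal shares, but the aggregate is all that matters for the group sum).
The 4 free-riders keep 17 each, adding 68. Group total = 68 + 166.60 = 234.60.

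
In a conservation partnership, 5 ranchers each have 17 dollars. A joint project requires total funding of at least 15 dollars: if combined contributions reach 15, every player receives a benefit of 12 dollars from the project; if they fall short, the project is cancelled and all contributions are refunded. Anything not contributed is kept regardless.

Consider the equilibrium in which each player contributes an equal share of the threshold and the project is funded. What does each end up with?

Equal share of the threshold: 15/5 = 3.
At this profile no one gains by cutting their contribution: any cut drops the total below 15, the project is cancelled, contributions are refunded, and the deviator ends with 17, which is less than 17 − 3 + 12 = 26. Contributing more than 3 just wastes the excess. So contributing exactly 3 is a best response.
Each player's payoff: 17 − 3 + 12 = 26.

26 dollars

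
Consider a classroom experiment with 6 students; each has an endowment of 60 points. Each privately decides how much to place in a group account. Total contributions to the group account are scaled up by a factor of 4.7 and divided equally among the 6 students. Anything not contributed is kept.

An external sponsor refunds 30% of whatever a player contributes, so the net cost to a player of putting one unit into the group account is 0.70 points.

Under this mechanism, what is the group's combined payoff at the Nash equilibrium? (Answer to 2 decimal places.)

1800.00 points

With the mechanism, a contributed unit returns (4.7/6) / 0.70 = 1.1190 per unit of net cost to the contributor — now above 1 — so contributing fully is weakly dominant for every player.
So the Nash equilibrium is full contribution by all 6; the group earns 6 × (60 × 0.30 + 4.7 × 60) = 1800.00.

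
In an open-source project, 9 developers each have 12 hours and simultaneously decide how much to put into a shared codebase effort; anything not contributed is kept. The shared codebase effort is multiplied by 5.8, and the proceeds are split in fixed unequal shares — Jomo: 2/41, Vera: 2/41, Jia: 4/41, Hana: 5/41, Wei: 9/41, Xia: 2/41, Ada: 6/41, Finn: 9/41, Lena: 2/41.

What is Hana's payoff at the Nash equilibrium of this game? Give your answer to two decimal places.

For player j, contributing a unit is worthwhile iff 5.8 × (j's share) ≥ 1, i.e. iff j's share is at least 0.1724.
The shares above 0.1724 belong to Wei and Finn, contributing 12 each; the remaining 7 contribute 0. Total contributed: 24.
Hana keeps 12 and receives 5.8 × 24 × 5/41 = 16.98 from the shared codebase effort, for a payoff of 28.98.

28.98 hours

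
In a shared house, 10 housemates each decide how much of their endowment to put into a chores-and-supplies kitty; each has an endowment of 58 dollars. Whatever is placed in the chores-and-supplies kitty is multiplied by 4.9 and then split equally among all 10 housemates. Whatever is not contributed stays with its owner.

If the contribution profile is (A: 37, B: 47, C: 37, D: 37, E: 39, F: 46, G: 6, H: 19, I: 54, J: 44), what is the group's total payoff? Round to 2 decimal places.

Total contributed: 37 + 47 + 37 + 37 + 39 + 46 + 6 + 19 + 54 + 44 = 366; total kept: 10 × 58 − 366 = 214.
The chores-and-supplies kitty pays out 4.9 × 366 = 1793.40 in aggregate.
Group total = 214 + 1793.40 = 2007.40.

2007.40 dollars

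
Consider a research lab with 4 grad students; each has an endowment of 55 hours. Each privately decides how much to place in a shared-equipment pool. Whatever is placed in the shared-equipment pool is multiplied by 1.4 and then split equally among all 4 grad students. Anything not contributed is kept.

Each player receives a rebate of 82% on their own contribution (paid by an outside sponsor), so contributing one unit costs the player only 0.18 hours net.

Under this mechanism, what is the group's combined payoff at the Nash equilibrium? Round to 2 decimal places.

488.40 hours

Under the mechanism each unit contributed yields (1.4/4) / 0.18 = 1.9444 back to its contributor per unit of net cost, which exceeds 1, making full contribution the dominant choice for everyone.
So the Nash equilibrium is full contribution by all 4; the group earns 4 × (55 × 0.82 + 1.4 × 55) = 488.40.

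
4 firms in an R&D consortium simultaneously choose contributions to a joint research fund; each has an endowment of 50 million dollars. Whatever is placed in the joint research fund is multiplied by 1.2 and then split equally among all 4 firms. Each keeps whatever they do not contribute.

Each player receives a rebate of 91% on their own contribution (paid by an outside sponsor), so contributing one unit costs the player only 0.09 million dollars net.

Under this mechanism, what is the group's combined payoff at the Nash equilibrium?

422.00 million dollars

With the mechanism, a contributed unit returns (1.2/4) / 0.09 = 3.3333 per unit of net cost to the contributor — now above 1 — so contributing fully is weakly dominant for every player.
At the Nash equilibrium everyone contributes 50. Group total payoff = 4 × (50 × 0.91 + 1.2 × 50) = 422.00.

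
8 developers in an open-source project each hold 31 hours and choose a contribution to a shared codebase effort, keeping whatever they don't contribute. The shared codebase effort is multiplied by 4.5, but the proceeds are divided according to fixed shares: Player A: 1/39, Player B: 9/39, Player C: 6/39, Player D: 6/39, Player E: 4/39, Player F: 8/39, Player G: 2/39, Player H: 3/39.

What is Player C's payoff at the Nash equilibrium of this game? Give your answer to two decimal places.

Player j's private return per contributed unit is 4.5 × (j's share). Contributing is weakly dominant for j when that share is at least 1/4.5 = 0.2222, and contributing 0 is dominant otherwise.
Player B alone (share 9/39) is above the threshold, contributing 31; the remaining 7 contribute 0. Total contributed: 31.
Player C keeps 31 and receives 4.5 × 31 × 6/39 = 21.46 from the shared codebase effort, for a payoff of 52.46.

52.46 hours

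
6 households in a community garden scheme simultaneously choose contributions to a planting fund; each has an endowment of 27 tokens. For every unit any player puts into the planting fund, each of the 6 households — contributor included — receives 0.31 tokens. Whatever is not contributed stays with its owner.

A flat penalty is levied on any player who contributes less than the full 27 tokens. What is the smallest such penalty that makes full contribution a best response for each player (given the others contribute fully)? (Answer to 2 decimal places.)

18.63 tokens

Given the others contribute fully, the best deviation is to contribute 0 (any partial contribution still incurs the fine and gives up units whose private return 0.31 is below 1).
Deviating from 27 to 0 saves 27 tokens but forfeits the deviator's share of the drop in the planting fund: 0.31 × 27 = 8.37.
So the deviation gain is 27 − 8.37 = 18.63, and the fine must be at least 18.63 tokens to wipe it out.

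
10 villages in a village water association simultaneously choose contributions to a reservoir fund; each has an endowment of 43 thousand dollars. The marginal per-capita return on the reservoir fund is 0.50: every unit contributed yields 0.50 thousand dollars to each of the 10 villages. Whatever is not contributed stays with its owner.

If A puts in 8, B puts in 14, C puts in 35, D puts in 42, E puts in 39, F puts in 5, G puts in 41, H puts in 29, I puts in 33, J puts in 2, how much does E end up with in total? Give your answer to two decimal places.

128.00 thousand dollars

Total contributed: 8 + 14 + 35 + 42 + 39 + 5 + 41 + 29 + 33 + 2 = 248.
Each receives 0.50 × 248 = 124.00 from the reservoir fund.
E keeps 43 − 39 = 4, so E's payoff is 4 + 124.00 = 128.00.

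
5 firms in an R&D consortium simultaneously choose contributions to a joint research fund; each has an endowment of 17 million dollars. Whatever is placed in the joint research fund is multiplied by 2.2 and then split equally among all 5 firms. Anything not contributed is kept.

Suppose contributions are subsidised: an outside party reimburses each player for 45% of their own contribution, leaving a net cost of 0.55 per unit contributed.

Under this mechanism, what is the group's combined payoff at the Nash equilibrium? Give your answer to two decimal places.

85.00 million dollars

The effective private return is (2.2/5) / 0.55 = 0.8000, which is still under 1, so the mechanism doesn't change anyone's dominant strategy: zero contribution.
At the Nash equilibrium no one contributes; group total payoff = 5 × 17 = 85.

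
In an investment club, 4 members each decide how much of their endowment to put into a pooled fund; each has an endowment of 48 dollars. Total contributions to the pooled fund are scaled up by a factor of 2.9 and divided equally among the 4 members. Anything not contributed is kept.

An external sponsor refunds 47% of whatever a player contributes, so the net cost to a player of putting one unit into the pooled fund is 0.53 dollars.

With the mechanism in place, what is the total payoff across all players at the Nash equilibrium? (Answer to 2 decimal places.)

With the mechanism, a contributed unit returns (2.9/4) / 0.53 = 1.3679 per unit of net cost to the contributor — now above 1 — so contributing fully is weakly dominant for every player.
At the Nash equilibrium everyone contributes 48. Group total payoff = 4 × (48 × 0.47 + 2.9 × 48) = 647.04.

647.04 dollars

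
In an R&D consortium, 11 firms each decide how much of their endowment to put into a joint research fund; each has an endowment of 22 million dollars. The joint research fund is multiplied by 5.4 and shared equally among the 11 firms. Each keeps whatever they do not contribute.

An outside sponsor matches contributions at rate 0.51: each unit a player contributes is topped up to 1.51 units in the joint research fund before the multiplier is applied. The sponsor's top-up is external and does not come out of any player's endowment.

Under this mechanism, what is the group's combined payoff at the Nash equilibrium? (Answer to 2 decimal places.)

242.00 million dollars

With the mechanism, a contributed unit returns 5.4 × 1.51 / 11 = 0.7413 per unit of net cost — still below 1 — so contributing 0 remains dominant for every player.
At the Nash equilibrium no one contributes; group total payoff = 11 × 22 = 242.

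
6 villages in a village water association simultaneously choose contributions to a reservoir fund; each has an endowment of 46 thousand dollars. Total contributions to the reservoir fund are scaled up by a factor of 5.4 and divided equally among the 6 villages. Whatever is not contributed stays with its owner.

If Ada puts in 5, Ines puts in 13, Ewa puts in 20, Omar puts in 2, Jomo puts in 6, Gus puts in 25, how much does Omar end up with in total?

Total contributed: 5 + 13 + 20 + 2 + 6 + 25 = 71.
Each receives 5.4 × 71 / 6 = 63.90 from the reservoir fund.
Omar keeps 46 − 2 = 44, so Omar's payoff is 44 + 63.90 = 107.90.

107.90 thousand dollars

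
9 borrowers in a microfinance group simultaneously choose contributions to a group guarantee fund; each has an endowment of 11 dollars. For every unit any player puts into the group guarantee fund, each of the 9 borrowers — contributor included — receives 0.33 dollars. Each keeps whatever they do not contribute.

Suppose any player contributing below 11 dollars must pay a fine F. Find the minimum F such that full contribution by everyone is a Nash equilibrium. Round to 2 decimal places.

7.37 dollars

Given the others contribute fully, the best deviation is to contribute 0 (any partial contribution still incurs the fine and gives up units whose private return 0.33 is below 1).
Deviating from 11 to 0 saves 11 dollars but forfeits the deviator's share of the drop in the group guarantee fund: 0.33 × 11 = 3.63.
So the deviation gain is 11 − 3.63 = 7.37, and the fine must be at least 7.37 dollars to wipe it out.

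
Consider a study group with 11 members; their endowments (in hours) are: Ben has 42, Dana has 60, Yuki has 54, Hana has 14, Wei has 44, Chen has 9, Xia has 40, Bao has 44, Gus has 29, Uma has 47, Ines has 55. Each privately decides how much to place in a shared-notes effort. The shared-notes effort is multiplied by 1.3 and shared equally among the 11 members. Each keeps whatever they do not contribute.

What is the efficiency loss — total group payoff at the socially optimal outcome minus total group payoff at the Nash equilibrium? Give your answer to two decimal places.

The private return per contributed unit is 1.3/11 = 0.1182 < 1 for every player regardless of endowment, so the Nash equilibrium is zero contribution and the group total is Σ E_j = 42 + 60 + 54 + 14 + 44 + 9 + 40 + 44 + 29 + 47 + 55 = 438.
Each contributed unit returns 1.300 to the group, so the social optimum is full contribution by everyone: group total = 1.300 × 438 = 569.40.
Efficiency loss = (1.300 − 1) × 438 = 131.40.

131.40 hours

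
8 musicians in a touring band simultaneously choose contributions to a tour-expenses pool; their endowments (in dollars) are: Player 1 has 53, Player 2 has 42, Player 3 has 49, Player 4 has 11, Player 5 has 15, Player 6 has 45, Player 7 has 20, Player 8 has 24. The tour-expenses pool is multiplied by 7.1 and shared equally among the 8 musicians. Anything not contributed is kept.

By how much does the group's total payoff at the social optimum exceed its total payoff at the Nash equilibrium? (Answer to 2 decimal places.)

1579.90 dollars

The private return per contributed unit is 7.1/8 = 0.8875 < 1 for every player regardless of endowment, so the Nash equilibrium is zero contribution and the group total is Σ E_j = 53 + 42 + 49 + 11 + 15 + 45 + 20 + 24 = 259.
Each contributed unit returns 7.100 to the group, so the social optimum is full contribution by everyone: group total = 7.100 × 259 = 1838.90.
Efficiency loss = (7.100 − 1) × 259 = 1579.90.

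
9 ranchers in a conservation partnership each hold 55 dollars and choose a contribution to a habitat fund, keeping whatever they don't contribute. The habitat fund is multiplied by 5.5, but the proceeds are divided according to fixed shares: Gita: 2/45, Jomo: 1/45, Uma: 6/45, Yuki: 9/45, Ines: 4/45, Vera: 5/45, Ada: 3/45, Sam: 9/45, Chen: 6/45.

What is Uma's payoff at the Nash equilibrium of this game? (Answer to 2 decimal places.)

Player j's private return per contributed unit is 5.5 × (j's share). Contributing is weakly dominant for j when that share is at least 1/5.5 = 0.1818, and contributing 0 is dominant otherwise.
The shares above 0.1818 belong to Yuki and Sam, contributing 55 each; the remaining 7 contribute 0. Total contributed: 110.
Uma keeps 55 and receives 5.5 × 110 × 6/45 = 80.67 from the habitat fund, for a payoff of 135.67.

135.67 dollars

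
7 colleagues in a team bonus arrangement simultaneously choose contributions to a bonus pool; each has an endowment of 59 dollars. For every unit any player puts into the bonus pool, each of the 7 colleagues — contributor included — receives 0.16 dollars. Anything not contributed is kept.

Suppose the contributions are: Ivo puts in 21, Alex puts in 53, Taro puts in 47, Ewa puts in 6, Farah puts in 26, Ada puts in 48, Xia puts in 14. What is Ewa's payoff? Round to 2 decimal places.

Total contributed: 21 + 53 + 47 + 6 + 26 + 48 + 14 = 215.
Each receives 0.16 × 215 = 34.40 from the bonus pool.
Ewa keeps 59 − 6 = 53, so Ewa's payoff is 53 + 34.40 = 87.40.

87.40 dollars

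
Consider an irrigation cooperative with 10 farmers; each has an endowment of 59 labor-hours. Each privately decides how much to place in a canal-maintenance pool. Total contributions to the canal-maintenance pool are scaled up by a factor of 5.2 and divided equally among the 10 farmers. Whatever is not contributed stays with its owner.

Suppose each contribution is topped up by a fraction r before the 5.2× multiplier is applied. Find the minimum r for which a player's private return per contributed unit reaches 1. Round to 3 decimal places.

0.923

With matching at rate r, one contributed unit becomes (1 + r) in the canal-maintenance pool and returns 5.2 × (1 + r) / 10 to the contributor.
Setting this equal to 1: 1 + r = 10/5.2 = 1.9231.
So the minimum matching rate is r = 1.9231 − 1 = 0.923.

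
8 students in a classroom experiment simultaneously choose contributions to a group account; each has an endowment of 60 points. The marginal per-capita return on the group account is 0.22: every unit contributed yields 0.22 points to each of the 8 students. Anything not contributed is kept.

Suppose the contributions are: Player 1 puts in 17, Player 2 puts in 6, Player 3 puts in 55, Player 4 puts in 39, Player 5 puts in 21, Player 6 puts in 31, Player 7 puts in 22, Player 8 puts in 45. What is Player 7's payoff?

Total contributed: 17 + 6 + 55 + 39 + 21 + 31 + 22 + 45 = 236.
Each receives 0.22 × 236 = 51.92 from the group account.
Player 7 keeps 60 − 22 = 38, so Player 7's payoff is 38 + 51.92 = 89.92.

89.92 points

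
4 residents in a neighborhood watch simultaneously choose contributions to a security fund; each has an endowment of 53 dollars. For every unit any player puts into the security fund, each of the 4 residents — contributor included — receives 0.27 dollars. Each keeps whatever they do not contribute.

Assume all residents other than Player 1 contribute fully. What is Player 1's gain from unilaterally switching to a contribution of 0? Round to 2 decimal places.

38.69 dollars

Switching from a contribution of 53 to 0 lets Player 1 keep an extra 53 dollars, but lowers the security fund by 53, which costs Player 1 their own share of that drop: 0.27 × 53 = 14.31.
Net gain = 53 − 14.31 = 38.69. The private return per contributed unit (0.27) is below 1, so free-riding is indeed the best response regardless of what the others do.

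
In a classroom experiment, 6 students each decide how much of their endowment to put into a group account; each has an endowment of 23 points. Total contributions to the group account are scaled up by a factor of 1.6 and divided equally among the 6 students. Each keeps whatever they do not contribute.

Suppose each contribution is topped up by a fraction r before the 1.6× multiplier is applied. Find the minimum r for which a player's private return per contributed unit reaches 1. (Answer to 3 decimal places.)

2.750

With matching at rate r, one contributed unit becomes (1 + r) in the group account and returns 1.6 × (1 + r) / 6 to the contributor.
Setting this equal to 1: 1 + r = 6/1.6 = 3.7500.
So the minimum matching rate is r = 3.7500 − 1 = 2.750.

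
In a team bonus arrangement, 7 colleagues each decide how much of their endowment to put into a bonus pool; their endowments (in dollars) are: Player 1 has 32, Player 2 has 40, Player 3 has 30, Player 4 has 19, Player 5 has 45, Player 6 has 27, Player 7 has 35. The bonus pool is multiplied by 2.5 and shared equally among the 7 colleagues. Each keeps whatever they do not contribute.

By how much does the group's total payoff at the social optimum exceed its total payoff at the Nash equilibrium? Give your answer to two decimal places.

The private return per contributed unit is 2.5/7 = 0.3571 < 1 for every player regardless of endowment, so the Nash equilibrium is zero contribution and the group total is Σ E_j = 32 + 40 + 30 + 19 + 45 + 27 + 35 = 228.
Each contributed unit returns 2.500 to the group, so the social optimum is full contribution by everyone: group total = 2.500 × 228 = 570.00.
Efficiency loss = (2.500 − 1) × 228 = 342.00.

342.00 dollars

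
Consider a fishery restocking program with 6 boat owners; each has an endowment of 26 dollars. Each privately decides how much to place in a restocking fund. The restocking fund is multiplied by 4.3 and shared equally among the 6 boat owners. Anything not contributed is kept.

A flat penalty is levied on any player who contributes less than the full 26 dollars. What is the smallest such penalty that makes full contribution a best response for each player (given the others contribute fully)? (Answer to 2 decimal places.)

Given the others contribute fully, the best deviation is to contribute 0 (any partial contribution still incurs the fine and gives up units whose private return 0.7167 is below 1).
Deviating from 26 to 0 saves 26 dollars but forfeits the deviator's share of the drop in the restocking fund: 4.3/6 × 26 = 18.63.
So the deviation gain is 26 − 18.63 = 7.37, and the fine must be at least 7.37 dollars to wipe it out.

7.37 dollars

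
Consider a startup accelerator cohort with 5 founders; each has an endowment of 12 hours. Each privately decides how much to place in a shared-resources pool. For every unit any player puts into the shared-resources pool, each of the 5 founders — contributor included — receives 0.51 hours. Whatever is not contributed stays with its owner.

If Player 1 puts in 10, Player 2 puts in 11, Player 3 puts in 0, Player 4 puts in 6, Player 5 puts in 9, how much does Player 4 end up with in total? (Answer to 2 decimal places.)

Total contributed: 10 + 11 + 0 + 6 + 9 = 36.
Each receives 0.51 × 36 = 18.36 from the shared-resources pool.
Player 4 keeps 12 − 6 = 6, so Player 4's payoff is 6 + 18.36 = 24.36.

24.36 hours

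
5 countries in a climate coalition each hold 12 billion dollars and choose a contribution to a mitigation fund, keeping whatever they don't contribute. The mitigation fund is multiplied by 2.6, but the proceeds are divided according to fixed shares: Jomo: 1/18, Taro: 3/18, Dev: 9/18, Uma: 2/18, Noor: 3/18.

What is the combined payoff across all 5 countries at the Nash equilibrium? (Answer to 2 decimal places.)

A player with share s gets back 2.6·s per unit contributed, so full contribution is dominant for anyone with s > 1/2.6 = 0.3846 and zero contribution is dominant for anyone below.
Only Dev (9/18) clears that bar, contributing 12; the remaining 4 contribute 0. Total contributed: 12.
The mitigation fund pays out 2.6 × 12 = 31.20 in total (split across the unequal shares, but the aggregate is all that matters for the group sum).
The 4 free-riders keep 12 each, adding 48. Group total = 48 + 31.20 = 79.20.

79.20 billion dollars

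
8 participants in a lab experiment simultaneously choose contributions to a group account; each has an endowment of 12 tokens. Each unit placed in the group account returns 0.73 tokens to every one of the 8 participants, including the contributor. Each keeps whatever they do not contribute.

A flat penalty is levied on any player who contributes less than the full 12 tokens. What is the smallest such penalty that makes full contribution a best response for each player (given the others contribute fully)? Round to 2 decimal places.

Given the others contribute fully, the best deviation is to contribute 0 (any partial contribution still incurs the fine and gives up units whose private return 0.73 is below 1).
Deviating from 12 to 0 saves 12 tokens but forfeits the deviator's share of the drop in the group account: 0.73 × 12 = 8.76.
So the deviation gain is 12 − 8.76 = 3.24, and the fine must be at least 3.24 tokens to wipe it out.

3.24 tokens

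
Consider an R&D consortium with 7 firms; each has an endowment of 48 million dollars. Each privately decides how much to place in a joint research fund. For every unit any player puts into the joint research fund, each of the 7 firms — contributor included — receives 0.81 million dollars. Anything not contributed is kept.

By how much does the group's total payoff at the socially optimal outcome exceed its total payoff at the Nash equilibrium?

The private return per contributed unit is 0.81 < 1, so contributing 0 is dominant for every player. At the Nash equilibrium everyone keeps their 48, and the group total is 7 × 48 = 336.
Each contributed unit returns 5.670 to the group as a whole (0.81 to each of 7 players), which exceeds 1, so the social optimum is full contribution: group total = 5.670 × 336 = 1905.12.
Efficiency loss = 1905.12 − 336 = 1569.12.

1569.12 million dollars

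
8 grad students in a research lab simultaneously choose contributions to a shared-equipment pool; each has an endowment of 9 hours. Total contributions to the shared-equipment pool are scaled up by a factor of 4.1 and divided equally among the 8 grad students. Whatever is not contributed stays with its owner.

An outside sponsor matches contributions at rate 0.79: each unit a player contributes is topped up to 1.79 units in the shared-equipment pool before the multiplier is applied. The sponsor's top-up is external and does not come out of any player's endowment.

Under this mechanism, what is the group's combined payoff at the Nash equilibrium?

72.00 hours

Even with the mechanism, each unit contributed returns only 4.1 × 1.79 / 8 = 0.9174 per unit of net cost, so contributing nothing is still dominant.
At the Nash equilibrium no one contributes; group total payoff = 8 × 9 = 72.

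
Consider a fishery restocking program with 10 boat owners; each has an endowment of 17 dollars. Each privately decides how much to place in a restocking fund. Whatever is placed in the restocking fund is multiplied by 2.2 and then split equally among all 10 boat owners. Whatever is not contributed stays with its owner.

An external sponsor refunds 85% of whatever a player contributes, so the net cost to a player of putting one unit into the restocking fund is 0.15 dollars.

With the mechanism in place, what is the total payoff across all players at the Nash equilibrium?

Under the mechanism each unit contributed yields (2.2/10) / 0.15 = 1.4667 back to its contributor per unit of net cost, which exceeds 1, making full contribution the dominant choice for everyone.
At the Nash equilibrium everyone contributes 17. Group total payoff = 10 × (17 × 0.85 + 2.2 × 17) = 518.50.

518.50 dollars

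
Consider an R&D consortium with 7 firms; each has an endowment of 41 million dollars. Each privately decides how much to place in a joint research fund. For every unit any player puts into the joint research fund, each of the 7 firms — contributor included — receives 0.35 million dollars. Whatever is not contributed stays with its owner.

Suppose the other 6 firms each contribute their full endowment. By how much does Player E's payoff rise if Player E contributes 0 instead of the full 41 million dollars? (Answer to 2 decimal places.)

26.65 million dollars

Switching from a contribution of 41 to 0 lets Player E keep an extra 41 million dollars, but lowers the joint research fund by 41, which costs Player E their own share of that drop: 0.35 × 41 = 14.35.
Net gain = 41 − 14.35 = 26.65. The private return per contributed unit (0.35) is below 1, so free-riding is indeed the best response regardless of what the others do.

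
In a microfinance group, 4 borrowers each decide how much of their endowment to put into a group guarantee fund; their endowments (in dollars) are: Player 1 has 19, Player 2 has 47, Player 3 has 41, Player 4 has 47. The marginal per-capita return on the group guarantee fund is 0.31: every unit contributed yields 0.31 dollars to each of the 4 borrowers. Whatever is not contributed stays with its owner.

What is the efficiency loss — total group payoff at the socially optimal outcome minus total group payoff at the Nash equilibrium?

The private return per contributed unit is 0.31 < 1 for everyone, so the Nash equilibrium is zero contribution and the group total is Σ E_j = 19 + 47 + 41 + 47 = 154.
Each contributed unit returns 1.240 to the group, so the social optimum is full contribution by everyone: group total = 1.240 × 154 = 190.96.
Efficiency loss = (1.240 − 1) × 154 = 36.96.

36.96 dollars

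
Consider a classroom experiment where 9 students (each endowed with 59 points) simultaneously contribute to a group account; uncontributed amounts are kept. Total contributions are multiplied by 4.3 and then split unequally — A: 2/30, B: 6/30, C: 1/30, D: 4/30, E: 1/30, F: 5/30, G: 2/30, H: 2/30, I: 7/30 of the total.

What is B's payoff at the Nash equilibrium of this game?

109.74 points

A player with share s gets back 4.3·s per unit contributed, so full contribution is dominant for anyone with s > 1/4.3 = 0.2326 and zero contribution is dominant for anyone below.
I alone (share 7/30) is above the threshold, contributing 59; the remaining 8 contribute 0. Total contributed: 59.
B keeps 59 and receives 4.3 × 59 × 6/30 = 50.74 from the group account, for a payoff of 109.74.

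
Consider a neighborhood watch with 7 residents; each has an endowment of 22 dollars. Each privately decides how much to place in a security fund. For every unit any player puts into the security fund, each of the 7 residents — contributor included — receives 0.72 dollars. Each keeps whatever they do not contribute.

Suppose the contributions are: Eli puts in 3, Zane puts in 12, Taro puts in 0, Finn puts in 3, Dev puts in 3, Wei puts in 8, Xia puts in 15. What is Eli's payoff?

Total contributed: 3 + 12 + 0 + 3 + 3 + 8 + 15 = 44.
Each receives 0.72 × 44 = 31.68 from the security fund.
Eli keeps 22 − 3 = 19, so Eli's payoff is 19 + 31.68 = 50.68.

50.68 dollars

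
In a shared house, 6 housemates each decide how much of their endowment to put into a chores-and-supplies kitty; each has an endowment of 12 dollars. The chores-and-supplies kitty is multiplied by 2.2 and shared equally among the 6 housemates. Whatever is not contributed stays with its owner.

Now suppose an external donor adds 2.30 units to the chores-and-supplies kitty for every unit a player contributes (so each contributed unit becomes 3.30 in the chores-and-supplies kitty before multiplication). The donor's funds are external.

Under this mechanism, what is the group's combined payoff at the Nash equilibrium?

522.72 dollars

The effective private return per unit is now 2.2 × 3.30 / 6 = 1.2100 > 1, so every player's dominant strategy flips to full contribution.
So the Nash equilibrium is full contribution by all 6; the group earns 2.2 × 3.30 × 72 = 522.72.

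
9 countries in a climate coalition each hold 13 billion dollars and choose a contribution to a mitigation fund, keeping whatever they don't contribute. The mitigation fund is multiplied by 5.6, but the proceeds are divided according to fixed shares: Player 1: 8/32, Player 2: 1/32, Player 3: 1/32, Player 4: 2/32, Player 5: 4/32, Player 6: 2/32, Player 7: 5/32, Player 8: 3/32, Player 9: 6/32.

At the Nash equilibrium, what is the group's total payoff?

A player with share s gets back 5.6·s per unit contributed, so full contribution is dominant for anyone with s > 1/5.6 = 0.1786 and zero contribution is dominant for anyone below.
Player 1 and Player 9 are above the threshold, contributing 13 each; the remaining 7 contribute 0. Total contributed: 26.
The mitigation fund pays out 5.6 × 26 = 145.60 in total (split across the unequal shares, but the aggregate is all that matters for the group sum).
The 7 free-riders keep 13 each, adding 91. Group total = 91 + 145.60 = 236.60.

236.60 billion dollars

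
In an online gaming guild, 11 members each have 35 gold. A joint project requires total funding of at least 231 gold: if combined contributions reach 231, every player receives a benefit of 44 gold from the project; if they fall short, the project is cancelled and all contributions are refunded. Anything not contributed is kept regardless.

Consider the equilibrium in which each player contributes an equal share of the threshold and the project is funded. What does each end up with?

58 gold

Equal share of the threshold: 231/11 = 21.
At this profile no one gains by cutting their contribution: any cut drops the total below 231, the project is cancelled, contributions are refunded, and the deviator ends with 35, which is less than 35 − 21 + 44 = 58. Contributing more than 21 just wastes the excess. So contributing exactly 21 is a best response.
Each player's payoff: 35 − 21 + 44 = 58.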